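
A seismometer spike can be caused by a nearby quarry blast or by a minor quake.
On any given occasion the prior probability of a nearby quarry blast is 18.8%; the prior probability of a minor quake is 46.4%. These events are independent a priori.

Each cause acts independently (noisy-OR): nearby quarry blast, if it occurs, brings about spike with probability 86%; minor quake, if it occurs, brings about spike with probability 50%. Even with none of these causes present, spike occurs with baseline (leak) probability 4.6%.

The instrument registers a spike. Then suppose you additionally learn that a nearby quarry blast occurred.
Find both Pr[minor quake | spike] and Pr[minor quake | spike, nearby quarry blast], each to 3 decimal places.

Under noisy-OR, P(spike | causes) = 1 − (1−0.046)·∏(1−qᵢ) over the active causes.
P(spike) = 0.046*0.812*0.536 + 0.523*0.812*0.464 + 0.86644*0.188*0.536 + 0.93322*0.188*0.464 = 0.020021 + 0.197050 + 0.087309 + 0.081407 = 0.385787
The minor quake-present share is 0.197050 + 0.081407 = 0.278457.
P(minor quake | spike) = 0.278457 / 0.385787 ≈ 0.722

Now also conditioning on nearby quarry blast=true:
For the numerator, keep only minor quake=true terms: 0.93322*0.464 = 0.433014
The normalizing constant is 0.86644*0.536 + 0.93322*0.464 = 0.897426
P(minor quake | spike, nearby quarry blast) = 0.433014/0.897426 ≈ 0.483

Pr[minor quake | spike] ≈ 0.722; Pr[minor quake | spike, nearby quarry blast] ≈ 0.483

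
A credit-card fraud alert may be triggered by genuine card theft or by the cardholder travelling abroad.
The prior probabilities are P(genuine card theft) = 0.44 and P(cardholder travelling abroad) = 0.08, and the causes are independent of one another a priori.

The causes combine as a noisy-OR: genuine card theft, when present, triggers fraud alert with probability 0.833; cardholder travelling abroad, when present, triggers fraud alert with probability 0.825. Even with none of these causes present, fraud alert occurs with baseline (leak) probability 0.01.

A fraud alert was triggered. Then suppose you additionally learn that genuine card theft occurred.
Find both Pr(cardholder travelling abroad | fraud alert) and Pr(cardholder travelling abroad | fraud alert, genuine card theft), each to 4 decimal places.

Pr(cardholder travelling abroad | fraud alert) ≈ 0.1719; Pr(cardholder travelling abroad | fraud alert, genuine card theft) ≈ 0.0919

Under noisy-OR, P(fraud alert | causes) = 1 − (1−0.01)·∏(1−qᵢ) over the active causes.
By total probability over the 4 (genuine card theft, cardholder travelling abroad) configurations:
  P(fraud alert) = 0.01*0.56*0.92 + 0.82675*0.56*0.08 + 0.83467*0.44*0.92 + 0.971067*0.44*0.08
        = 0.005152 + 0.037038 + 0.337874 + 0.034182 = 0.414246
Keeping only the cardholder travelling abroad-present terms gives 0.071220, so
  P(cardholder travelling abroad | fraud alert) = 0.071220 / 0.414246 ≈ 0.1719

Now also conditioning on genuine card theft=true:
Numerator (weight on configurations with cardholder travelling abroad): 0.971067·0.08 = 0.077685
Normalizer over all consistent configurations: 0.83467·0.92 + 0.971067·0.08 = 0.845581
P(cardholder travelling abroad | fraud alert, genuine card theft) = 0.077685/0.845581 ≈ 0.0919
— genuine card theft explains away the evidence for cardholder travelling abroad.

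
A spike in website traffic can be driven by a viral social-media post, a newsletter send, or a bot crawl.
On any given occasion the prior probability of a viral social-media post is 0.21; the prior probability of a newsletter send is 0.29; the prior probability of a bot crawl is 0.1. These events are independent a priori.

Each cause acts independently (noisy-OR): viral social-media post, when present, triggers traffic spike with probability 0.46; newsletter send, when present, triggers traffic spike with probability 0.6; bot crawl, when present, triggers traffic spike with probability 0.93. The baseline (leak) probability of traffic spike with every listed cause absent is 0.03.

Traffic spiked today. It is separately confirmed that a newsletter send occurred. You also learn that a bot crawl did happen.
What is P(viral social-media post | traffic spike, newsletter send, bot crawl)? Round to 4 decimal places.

Under noisy-OR, P(traffic spike | causes) = 1 − (1−0.03)·∏(1−qᵢ) over the active causes.
P(traffic spike | newsletter send, bot crawl) = 0.97284×0.79 + 0.985334×0.21 = 0.768544 + 0.206920 = 0.975464
Restricting to configurations with viral social-media post present: 0.985334×0.21 = 0.206920.
So P(viral social-media post | traffic spike, newsletter send, bot crawl) = 0.206920/0.975464 ≈ 0.2121.

P(viral social-media post | traffic spike, newsletter send, bot crawl) ≈ 0.2121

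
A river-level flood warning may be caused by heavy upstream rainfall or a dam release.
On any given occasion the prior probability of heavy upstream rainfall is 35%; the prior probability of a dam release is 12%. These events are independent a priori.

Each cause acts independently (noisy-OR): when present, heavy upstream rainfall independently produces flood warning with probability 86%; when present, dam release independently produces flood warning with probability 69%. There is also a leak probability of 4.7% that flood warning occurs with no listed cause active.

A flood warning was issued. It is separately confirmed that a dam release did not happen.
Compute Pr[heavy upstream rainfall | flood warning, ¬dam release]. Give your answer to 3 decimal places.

Pr[heavy upstream rainfall | flood warning, ¬dam release] ≈ 0.908

Under noisy-OR, P(flood warning | causes) = 1 − (1−0.047)·∏(1−qᵢ) over the active causes.
Numerator (weight on configurations with heavy upstream rainfall): 0.86658*0.35 = 0.303303
The normalizing constant is 0.047*0.65 + 0.86658*0.35 = 0.333853
Posterior = 0.303303 / 0.333853 ≈ 0.908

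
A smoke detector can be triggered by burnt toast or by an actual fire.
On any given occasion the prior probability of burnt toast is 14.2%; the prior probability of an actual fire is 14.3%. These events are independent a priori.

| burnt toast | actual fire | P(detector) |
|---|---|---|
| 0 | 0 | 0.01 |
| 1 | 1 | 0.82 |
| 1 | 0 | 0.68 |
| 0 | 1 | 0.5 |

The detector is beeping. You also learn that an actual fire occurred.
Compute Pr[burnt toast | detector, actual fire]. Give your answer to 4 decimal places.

Pr[burnt toast | detector, actual fire] ≈ 0.2135

P(detector | actual fire) = 0.5·0.858 + 0.82·0.142 = 0.429000 + 0.116440 = 0.545440
The burnt toast-present share is 0.82·0.142 = 0.116440.
Hence the posterior is 0.116440/0.545440 ≈ 0.2135.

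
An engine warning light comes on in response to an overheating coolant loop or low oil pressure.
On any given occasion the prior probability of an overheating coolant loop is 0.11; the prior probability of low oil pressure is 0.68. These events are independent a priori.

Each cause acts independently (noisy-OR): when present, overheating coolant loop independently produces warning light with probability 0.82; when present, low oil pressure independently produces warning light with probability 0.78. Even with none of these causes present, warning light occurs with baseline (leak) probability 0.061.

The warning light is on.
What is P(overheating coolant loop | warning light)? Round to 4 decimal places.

Under noisy-OR, P(warning light | causes) = 1 − (1−0.061)·∏(1−qᵢ) over the active causes.
P(warning light) = 0.061·0.89·0.32 + 0.79342·0.89·0.68 + 0.83098·0.11·0.32 + 0.962816·0.11·0.68 = 0.017373 + 0.480178 + 0.029250 + 0.072019 = 0.598820
The overheating coolant loop-present share is 0.029250 + 0.072019 = 0.101269.
Hence the posterior is 0.101269/0.598820 ≈ 0.1691.

P(overheating coolant loop | warning light) ≈ 0.1691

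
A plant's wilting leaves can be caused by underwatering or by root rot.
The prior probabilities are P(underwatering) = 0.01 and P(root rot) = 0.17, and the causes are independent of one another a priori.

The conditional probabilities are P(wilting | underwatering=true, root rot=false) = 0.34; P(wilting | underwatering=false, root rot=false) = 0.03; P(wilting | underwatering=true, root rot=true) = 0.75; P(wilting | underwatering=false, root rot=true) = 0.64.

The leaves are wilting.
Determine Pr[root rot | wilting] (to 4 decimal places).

For the numerator, keep only root rot=true terms: 0.107712 + 0.001275 = 0.108987
Denominator P(wilting): 0.03*0.99*0.83 + 0.64*0.99*0.17 + 0.34*0.01*0.83 + 0.75*0.01*0.17 = 0.136460
Posterior = 0.108987 / 0.136460 ≈ 0.7987

Pr[root rot | wilting] ≈ 0.7987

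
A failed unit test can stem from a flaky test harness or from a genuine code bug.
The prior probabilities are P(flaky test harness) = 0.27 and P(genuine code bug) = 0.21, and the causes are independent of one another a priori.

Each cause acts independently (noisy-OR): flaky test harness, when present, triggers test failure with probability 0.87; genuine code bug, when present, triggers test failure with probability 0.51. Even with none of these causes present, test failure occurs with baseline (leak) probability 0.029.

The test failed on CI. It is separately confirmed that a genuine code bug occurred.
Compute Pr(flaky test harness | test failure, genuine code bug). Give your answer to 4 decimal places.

Under noisy-OR, P(test failure | causes) = 1 − (1−0.029)·∏(1−qᵢ) over the active causes.
Numerator (weight on configurations with flaky test harness): 0.938147*0.27 = 0.253300
Normalizer over all consistent configurations: 0.52421*0.73 + 0.938147*0.27 = 0.635973
P(flaky test harness | test failure, genuine code bug) = 0.253300/0.635973 ≈ 0.3983

Pr(flaky test harness | test failure, genuine code bug) ≈ 0.3983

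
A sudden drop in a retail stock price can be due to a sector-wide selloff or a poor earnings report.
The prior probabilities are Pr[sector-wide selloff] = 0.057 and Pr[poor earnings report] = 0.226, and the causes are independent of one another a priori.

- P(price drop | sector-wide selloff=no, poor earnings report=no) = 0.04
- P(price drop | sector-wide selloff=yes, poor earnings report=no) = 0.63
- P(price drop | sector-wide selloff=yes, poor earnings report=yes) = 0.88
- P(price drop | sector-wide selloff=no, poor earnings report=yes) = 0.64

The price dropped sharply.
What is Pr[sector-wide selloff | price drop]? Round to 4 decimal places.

Pr[sector-wide selloff | price drop] ≈ 0.1911

Enumerate the 4 (sector-wide selloff, poor earnings report) configurations and weight by the priors:
  P(price drop) = 0.04×0.943×0.774 + 0.64×0.943×0.226 + 0.63×0.057×0.774 + 0.88×0.057×0.226
        = 0.029195 + 0.136396 + 0.027794 + 0.011336 = 0.204721
Keeping only the sector-wide selloff-present terms gives 0.039130, so
  P(sector-wide selloff | price drop) = 0.039130 / 0.204721 ≈ 0.1911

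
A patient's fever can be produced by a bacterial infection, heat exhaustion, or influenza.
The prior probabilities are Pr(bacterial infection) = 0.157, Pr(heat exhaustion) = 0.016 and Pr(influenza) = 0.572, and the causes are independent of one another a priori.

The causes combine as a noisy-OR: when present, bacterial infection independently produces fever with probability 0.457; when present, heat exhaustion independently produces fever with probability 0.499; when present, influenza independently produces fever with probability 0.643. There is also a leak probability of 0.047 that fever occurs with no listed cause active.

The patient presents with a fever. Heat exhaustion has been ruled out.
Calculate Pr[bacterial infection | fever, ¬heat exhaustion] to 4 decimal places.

Pr[bacterial infection | fever, ¬heat exhaustion] ≈ 0.2397

Under noisy-OR, P(fever | causes) = 1 − (1−0.047)·∏(1−qᵢ) over the active causes.
P(fever | ¬heat exhaustion) = 0.047·0.843·0.428 + 0.659779·0.843·0.572 + 0.482521·0.157·0.428 + 0.81526·0.157·0.572 = 0.016958 + 0.318143 + 0.032423 + 0.073214 = 0.440738
The bacterial infection-present share is 0.032423 + 0.073214 = 0.105637.
Hence the posterior is 0.105637/0.440738 ≈ 0.2397.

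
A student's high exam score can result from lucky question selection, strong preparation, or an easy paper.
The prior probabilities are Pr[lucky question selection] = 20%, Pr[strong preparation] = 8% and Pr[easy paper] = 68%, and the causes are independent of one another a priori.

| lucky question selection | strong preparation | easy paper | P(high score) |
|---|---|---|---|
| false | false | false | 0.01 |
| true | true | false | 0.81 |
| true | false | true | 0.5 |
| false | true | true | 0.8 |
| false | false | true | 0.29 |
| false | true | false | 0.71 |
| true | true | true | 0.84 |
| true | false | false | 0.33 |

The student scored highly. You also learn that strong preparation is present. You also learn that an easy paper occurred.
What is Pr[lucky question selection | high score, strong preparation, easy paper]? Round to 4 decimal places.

Pr[lucky question selection | high score, strong preparation, easy paper] ≈ 0.2079

Sum P(high score|·) weighted by the priors over both values of lucky question selection:
  P(high score | strong preparation, easy paper) = 0.8*0.8 + 0.84*0.2
        = 0.640000 + 0.168000 = 0.808000
The terms with lucky question selection present sum to 0.168000, so
  P(lucky question selection | high score, strong preparation, easy paper) = 0.168000 / 0.808000 ≈ 0.2079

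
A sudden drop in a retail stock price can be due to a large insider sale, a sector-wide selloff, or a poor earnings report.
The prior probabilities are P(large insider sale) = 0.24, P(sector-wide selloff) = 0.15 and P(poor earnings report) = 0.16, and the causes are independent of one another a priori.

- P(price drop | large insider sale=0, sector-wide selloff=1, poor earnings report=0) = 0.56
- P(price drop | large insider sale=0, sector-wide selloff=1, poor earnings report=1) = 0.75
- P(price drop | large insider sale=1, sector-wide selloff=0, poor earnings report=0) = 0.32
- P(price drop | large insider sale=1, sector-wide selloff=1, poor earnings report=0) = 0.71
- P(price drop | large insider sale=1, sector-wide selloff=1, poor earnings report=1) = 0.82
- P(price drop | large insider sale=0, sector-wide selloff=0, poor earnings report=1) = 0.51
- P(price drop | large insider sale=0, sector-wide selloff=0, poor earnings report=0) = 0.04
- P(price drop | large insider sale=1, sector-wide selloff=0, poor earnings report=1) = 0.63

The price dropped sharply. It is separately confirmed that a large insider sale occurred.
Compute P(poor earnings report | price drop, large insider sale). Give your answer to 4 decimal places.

Numerator (weight on configurations with poor earnings report): 0.085680 + 0.019680 = 0.105360
The normalizing constant is 0.32×0.85×0.84 + 0.63×0.85×0.16 + 0.71×0.15×0.84 + 0.82×0.15×0.16 = 0.423300
Posterior = 0.105360 / 0.423300 ≈ 0.2489

P(poor earnings report | price drop, large insider sale) ≈ 0.2489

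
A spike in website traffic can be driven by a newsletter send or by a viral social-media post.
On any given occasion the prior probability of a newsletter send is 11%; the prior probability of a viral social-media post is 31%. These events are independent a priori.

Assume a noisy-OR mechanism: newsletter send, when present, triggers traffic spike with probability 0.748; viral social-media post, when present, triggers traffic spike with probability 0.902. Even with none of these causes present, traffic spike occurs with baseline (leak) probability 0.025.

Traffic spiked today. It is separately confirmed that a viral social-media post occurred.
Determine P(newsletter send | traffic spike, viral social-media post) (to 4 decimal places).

Under noisy-OR, P(traffic spike | causes) = 1 − (1−0.025)·∏(1−qᵢ) over the active causes.
For the numerator, keep only newsletter send=true terms: 0.975921×0.11 = 0.107351
The normalizing constant is 0.90445×0.89 + 0.975921×0.11 = 0.912311
Posterior = 0.107351 / 0.912311 ≈ 0.1177

P(newsletter send | traffic spike, viral social-media post) ≈ 0.1177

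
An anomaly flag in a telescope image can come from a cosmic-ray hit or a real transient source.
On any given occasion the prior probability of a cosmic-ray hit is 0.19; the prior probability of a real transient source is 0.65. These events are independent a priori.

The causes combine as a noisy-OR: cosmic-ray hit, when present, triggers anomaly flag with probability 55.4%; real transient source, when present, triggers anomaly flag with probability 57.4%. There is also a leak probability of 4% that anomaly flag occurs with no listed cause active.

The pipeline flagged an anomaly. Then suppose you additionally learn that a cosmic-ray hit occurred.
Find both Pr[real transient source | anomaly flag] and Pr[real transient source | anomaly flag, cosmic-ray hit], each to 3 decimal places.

Under noisy-OR, P(anomaly flag | causes) = 1 − (1−0.04)·∏(1−qᵢ) over the active causes.
By total probability over the 4 (cosmic-ray hit, real transient source) configurations:
  P(anomaly flag) = 0.04*0.81*0.35 + 0.59104*0.81*0.65 + 0.57184*0.19*0.35 + 0.817604*0.19*0.65
        = 0.011340 + 0.311183 + 0.038027 + 0.100974 = 0.461524
The terms with real transient source present sum to 0.412157, so
  P(real transient source | anomaly flag) = 0.412157 / 0.461524 ≈ 0.893

With the extra evidence:
Weight on real transient source=true, given the evidence: 0.817604·0.65 = 0.531443
The normalizing constant is 0.57184·0.35 + 0.817604·0.65 = 0.731587
Posterior = 0.531443 / 0.731587 ≈ 0.726
This is intercausal reasoning (explaining away): once cosmic-ray hit accounts for the anomaly flag, real transient source becomes less likely.

Pr[real transient source | anomaly flag] ≈ 0.893; Pr[real transient source | anomaly flag, cosmic-ray hit] ≈ 0.726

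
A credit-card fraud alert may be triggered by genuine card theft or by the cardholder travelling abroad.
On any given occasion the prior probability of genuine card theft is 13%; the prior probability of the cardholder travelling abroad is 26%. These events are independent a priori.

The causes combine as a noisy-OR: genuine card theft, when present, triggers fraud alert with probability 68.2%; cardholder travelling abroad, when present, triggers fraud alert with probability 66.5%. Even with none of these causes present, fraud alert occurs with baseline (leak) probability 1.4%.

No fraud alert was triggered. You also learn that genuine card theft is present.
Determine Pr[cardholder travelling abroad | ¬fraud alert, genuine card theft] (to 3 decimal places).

Under noisy-OR, P(fraud alert | causes) = 1 − (1−0.014)·∏(1−qᵢ) over the active causes.
By total probability over both values of cardholder travelling abroad:
  P(¬fraud alert | genuine card theft) = 0.313548·0.74 + 0.105039·0.26
        = 0.232026 + 0.027310 = 0.259336
Keeping only the cardholder travelling abroad-present terms gives 0.027310, so
  P(cardholder travelling abroad | ¬fraud alert, genuine card theft) = 0.027310 / 0.259336 ≈ 0.105

Pr[cardholder travelling abroad | ¬fraud alert, genuine card theft] ≈ 0.105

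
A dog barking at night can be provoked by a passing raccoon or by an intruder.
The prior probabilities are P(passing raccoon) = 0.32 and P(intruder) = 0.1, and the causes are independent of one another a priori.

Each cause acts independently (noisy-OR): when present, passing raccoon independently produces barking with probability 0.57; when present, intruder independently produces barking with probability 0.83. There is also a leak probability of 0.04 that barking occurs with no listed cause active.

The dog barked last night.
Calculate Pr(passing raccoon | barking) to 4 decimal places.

Under noisy-OR, P(barking | causes) = 1 − (1−0.04)·∏(1−qᵢ) over the active causes.
P(barking) = 0.04*0.68*0.9 + 0.8368*0.68*0.1 + 0.5872*0.32*0.9 + 0.929824*0.32*0.1 = 0.024480 + 0.056902 + 0.169114 + 0.029754 = 0.280250
The passing raccoon-present share is 0.169114 + 0.029754 = 0.198868.
So P(passing raccoon | barking) = 0.198868/0.280250 ≈ 0.7096.

Pr(passing raccoon | barking) ≈ 0.7096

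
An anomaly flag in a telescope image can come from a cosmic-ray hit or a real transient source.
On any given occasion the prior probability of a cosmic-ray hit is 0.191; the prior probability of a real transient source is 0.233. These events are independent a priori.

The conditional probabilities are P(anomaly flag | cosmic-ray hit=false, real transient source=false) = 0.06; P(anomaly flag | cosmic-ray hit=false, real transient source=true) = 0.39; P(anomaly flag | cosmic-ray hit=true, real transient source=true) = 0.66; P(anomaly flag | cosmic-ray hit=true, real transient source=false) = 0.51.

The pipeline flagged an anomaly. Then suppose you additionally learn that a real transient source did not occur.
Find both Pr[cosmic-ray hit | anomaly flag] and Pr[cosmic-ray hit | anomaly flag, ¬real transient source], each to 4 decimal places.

Weight on cosmic-ray hit=true, given the evidence: 0.074713 + 0.029372 = 0.104085
The normalizing constant is 0.06×0.809×0.767 + 0.39×0.809×0.233 + 0.51×0.191×0.767 + 0.66×0.191×0.233 = 0.214829
P(cosmic-ray hit | anomaly flag) = 0.104085/0.214829 ≈ 0.4845

With the extra evidence:
Weight on cosmic-ray hit=true, given the evidence: 0.51*0.191 = 0.097410
Denominator P(anomaly flag | ¬real transient source): 0.06*0.809 + 0.51*0.191 = 0.145950
Posterior = 0.097410 / 0.145950 ≈ 0.6674

Pr[cosmic-ray hit | anomaly flag] ≈ 0.4845; Pr[cosmic-ray hit | anomaly flag, ¬real transient source] ≈ 0.6674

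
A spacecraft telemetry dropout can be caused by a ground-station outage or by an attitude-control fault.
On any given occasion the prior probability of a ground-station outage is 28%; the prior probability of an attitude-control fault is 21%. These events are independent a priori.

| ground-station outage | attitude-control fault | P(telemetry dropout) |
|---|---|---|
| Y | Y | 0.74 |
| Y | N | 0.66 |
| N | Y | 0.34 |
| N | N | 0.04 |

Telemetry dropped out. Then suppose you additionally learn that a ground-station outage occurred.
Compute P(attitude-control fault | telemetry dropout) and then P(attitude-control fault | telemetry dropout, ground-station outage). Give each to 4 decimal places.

Weight on attitude-control fault=true, given the evidence: 0.051408 + 0.043512 = 0.094920
Denominator P(telemetry dropout): 0.04×0.72×0.79 + 0.34×0.72×0.21 + 0.66×0.28×0.79 + 0.74×0.28×0.21 = 0.263664
P(attitude-control fault | telemetry dropout) = 0.094920/0.263664 ≈ 0.3600

With the extra evidence:
Sum P(telemetry dropout|·) weighted by the priors over both values of attitude-control fault:
  P(telemetry dropout | ground-station outage) = 0.66*0.79 + 0.74*0.21
        = 0.521400 + 0.155400 = 0.676800
The terms with attitude-control fault present sum to 0.155400, so
  P(attitude-control fault | telemetry dropout, ground-station outage) = 0.155400 / 0.676800 ≈ 0.2296

P(attitude-control fault | telemetry dropout) ≈ 0.3600; P(attitude-control fault | telemetry dropout, ground-station outage) ≈ 0.2296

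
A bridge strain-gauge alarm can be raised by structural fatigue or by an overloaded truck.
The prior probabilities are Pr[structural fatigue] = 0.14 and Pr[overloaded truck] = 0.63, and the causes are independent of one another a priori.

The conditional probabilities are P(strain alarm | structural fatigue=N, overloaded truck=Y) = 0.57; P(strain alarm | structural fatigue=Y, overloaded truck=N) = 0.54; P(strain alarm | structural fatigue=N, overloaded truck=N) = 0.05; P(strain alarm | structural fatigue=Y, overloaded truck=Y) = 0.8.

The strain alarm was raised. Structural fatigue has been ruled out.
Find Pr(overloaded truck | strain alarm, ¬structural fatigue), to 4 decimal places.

Enumerate both values of overloaded truck and weight by the priors:
  P(strain alarm | ¬structural fatigue) = 0.05·0.37 + 0.57·0.63
        = 0.018500 + 0.359100 = 0.377600
Keeping only the overloaded truck-present terms gives 0.359100, so
  P(overloaded truck | strain alarm, ¬structural fatigue) = 0.359100 / 0.377600 ≈ 0.9510

Pr(overloaded truck | strain alarm, ¬structural fatigue) ≈ 0.9510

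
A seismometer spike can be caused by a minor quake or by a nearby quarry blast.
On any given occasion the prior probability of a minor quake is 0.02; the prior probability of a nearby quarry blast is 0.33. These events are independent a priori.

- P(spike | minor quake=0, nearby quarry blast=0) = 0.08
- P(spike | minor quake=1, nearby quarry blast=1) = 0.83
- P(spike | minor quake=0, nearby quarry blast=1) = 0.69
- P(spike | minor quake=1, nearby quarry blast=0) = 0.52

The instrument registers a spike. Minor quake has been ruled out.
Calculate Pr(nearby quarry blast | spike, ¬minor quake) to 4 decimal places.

Pr(nearby quarry blast | spike, ¬minor quake) ≈ 0.8095

For the numerator, keep only nearby quarry blast=true terms: 0.69×0.33 = 0.227700
Denominator P(spike | ¬minor quake): 0.08×0.67 + 0.69×0.33 = 0.281300
P(nearby quarry blast | spike, ¬minor quake) = 0.227700/0.281300 ≈ 0.8095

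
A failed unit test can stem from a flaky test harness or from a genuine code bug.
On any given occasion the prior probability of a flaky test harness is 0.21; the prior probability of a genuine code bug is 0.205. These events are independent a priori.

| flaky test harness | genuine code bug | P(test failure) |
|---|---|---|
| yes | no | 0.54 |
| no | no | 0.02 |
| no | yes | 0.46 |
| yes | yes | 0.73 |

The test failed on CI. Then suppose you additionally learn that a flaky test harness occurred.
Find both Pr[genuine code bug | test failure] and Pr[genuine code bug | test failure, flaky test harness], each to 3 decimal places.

Numerator (weight on configurations with genuine code bug): 0.074497 + 0.031426 = 0.105923
The normalizing constant is 0.02·0.79·0.795 + 0.46·0.79·0.205 + 0.54·0.21·0.795 + 0.73·0.21·0.205 = 0.208637
P(genuine code bug | test failure) = 0.105923/0.208637 ≈ 0.508

Now also conditioning on flaky test harness=true:
Weight on genuine code bug=true, given the evidence: 0.73*0.205 = 0.149650
Denominator P(test failure | flaky test harness): 0.54*0.795 + 0.73*0.205 = 0.578950
P(genuine code bug | test failure, flaky test harness) = 0.149650/0.578950 ≈ 0.258

Pr[genuine code bug | test failure] ≈ 0.508; Pr[genuine code bug | test failure, flaky test harness] ≈ 0.258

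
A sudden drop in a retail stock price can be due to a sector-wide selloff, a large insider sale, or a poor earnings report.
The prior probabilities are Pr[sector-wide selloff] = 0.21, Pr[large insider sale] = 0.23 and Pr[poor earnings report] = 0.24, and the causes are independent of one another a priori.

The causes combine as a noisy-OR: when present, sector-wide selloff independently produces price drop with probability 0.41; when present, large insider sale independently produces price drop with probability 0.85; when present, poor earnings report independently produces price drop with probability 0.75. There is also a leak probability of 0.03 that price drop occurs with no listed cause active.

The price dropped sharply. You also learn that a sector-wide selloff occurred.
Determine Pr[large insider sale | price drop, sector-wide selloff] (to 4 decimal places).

Under noisy-OR, P(price drop | causes) = 1 − (1−0.03)·∏(1−qᵢ) over the active causes.
P(price drop | sector-wide selloff) = 0.4277×0.77×0.76 + 0.856925×0.77×0.24 + 0.914155×0.23×0.76 + 0.978539×0.23×0.24 = 0.250290 + 0.158360 + 0.159794 + 0.054015 = 0.622459
The large insider sale-present share is 0.159794 + 0.054015 = 0.213809.
P(large insider sale | price drop, sector-wide selloff) = 0.213809 / 0.622459 ≈ 0.3435

Pr[large insider sale | price drop, sector-wide selloff] ≈ 0.3435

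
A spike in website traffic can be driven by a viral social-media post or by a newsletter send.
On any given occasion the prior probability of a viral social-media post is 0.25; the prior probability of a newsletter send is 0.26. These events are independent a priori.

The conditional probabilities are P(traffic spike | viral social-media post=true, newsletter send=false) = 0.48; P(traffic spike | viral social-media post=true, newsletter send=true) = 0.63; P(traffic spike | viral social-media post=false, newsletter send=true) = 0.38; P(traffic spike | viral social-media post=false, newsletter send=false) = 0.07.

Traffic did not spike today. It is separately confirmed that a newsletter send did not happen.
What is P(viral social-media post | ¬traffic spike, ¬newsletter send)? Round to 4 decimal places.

P(viral social-media post | ¬traffic spike, ¬newsletter send) ≈ 0.1571

Numerator (weight on configurations with viral social-media post): 0.52·0.25 = 0.130000
Denominator P(¬traffic spike | ¬newsletter send): 0.93·0.75 + 0.52·0.25 = 0.827500
Posterior = 0.130000 / 0.827500 ≈ 0.1571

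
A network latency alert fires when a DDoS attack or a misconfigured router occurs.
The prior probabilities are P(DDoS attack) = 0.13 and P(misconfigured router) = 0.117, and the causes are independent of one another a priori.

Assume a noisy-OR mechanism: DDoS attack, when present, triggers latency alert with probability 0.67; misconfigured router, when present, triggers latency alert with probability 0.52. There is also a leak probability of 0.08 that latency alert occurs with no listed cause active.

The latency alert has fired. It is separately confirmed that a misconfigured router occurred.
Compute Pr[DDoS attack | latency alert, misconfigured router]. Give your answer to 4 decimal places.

Pr[DDoS attack | latency alert, misconfigured router] ≈ 0.1861

Under noisy-OR, P(latency alert | causes) = 1 − (1−0.08)·∏(1−qᵢ) over the active causes.
Weight on DDoS attack=true, given the evidence: 0.854272·0.13 = 0.111055
Normalizer over all consistent configurations: 0.5584·0.87 + 0.854272·0.13 = 0.596863
Posterior = 0.111055 / 0.596863 ≈ 0.1861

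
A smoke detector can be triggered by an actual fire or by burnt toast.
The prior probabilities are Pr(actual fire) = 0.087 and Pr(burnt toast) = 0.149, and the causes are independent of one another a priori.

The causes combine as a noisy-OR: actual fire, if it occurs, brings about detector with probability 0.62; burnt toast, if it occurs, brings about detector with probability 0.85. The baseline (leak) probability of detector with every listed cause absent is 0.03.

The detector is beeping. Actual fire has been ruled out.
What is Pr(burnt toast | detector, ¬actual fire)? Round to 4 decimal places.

Under noisy-OR, P(detector | causes) = 1 − (1−0.03)·∏(1−qᵢ) over the active causes.
By total probability over both values of burnt toast:
  P(detector | ¬actual fire) = 0.03×0.851 + 0.8545×0.149
        = 0.025530 + 0.127321 = 0.152851
Configurations with burnt toast contribute 0.127321, so
  P(burnt toast | detector, ¬actual fire) = 0.127321 / 0.152851 ≈ 0.8330

Pr(burnt toast | detector, ¬actual fire) ≈ 0.8330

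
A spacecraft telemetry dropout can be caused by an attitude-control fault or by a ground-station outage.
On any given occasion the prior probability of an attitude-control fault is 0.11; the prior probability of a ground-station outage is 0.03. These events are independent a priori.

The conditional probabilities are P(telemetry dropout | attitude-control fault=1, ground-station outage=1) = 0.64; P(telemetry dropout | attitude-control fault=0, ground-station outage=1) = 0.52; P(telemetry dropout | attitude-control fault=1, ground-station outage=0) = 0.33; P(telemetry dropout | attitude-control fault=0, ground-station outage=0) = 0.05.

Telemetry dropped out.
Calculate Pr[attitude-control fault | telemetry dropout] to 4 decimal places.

P(telemetry dropout) = 0.05*0.89*0.97 + 0.52*0.89*0.03 + 0.33*0.11*0.97 + 0.64*0.11*0.03 = 0.043165 + 0.013884 + 0.035211 + 0.002112 = 0.094372
The attitude-control fault-present share is 0.035211 + 0.002112 = 0.037323.
P(attitude-control fault | telemetry dropout) = 0.037323 / 0.094372 ≈ 0.3955

Pr[attitude-control fault | telemetry dropout] ≈ 0.3955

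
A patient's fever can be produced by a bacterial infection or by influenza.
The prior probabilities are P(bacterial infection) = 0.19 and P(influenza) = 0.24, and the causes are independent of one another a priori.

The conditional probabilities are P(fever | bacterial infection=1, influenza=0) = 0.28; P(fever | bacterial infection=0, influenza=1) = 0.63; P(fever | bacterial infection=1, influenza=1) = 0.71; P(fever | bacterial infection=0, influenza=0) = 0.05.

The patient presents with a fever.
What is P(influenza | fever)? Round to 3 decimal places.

P(fever) = 0.05×0.81×0.76 + 0.63×0.81×0.24 + 0.28×0.19×0.76 + 0.71×0.19×0.24 = 0.030780 + 0.122472 + 0.040432 + 0.032376 = 0.226060
Of this, 0.154848 comes from 0.122472 + 0.032376 (the influenza=true cases).
P(influenza | fever) = 0.154848 / 0.226060 ≈ 0.685

P(influenza | fever) ≈ 0.685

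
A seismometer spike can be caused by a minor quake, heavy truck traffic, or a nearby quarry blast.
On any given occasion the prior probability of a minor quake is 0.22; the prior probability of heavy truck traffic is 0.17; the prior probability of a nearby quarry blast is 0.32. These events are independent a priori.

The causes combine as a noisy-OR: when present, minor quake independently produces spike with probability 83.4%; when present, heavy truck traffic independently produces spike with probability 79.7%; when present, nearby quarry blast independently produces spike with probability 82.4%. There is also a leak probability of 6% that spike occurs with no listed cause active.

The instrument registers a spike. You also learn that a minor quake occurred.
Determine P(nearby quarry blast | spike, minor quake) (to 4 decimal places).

Under noisy-OR, P(spike | causes) = 1 − (1−0.06)·∏(1−qᵢ) over the active causes.
Enumerate the 4 (heavy truck traffic, nearby quarry blast) configurations and weight by the priors:
  P(spike | minor quake) = 0.84396×0.83×0.68 + 0.972537×0.83×0.32 + 0.968324×0.17×0.68 + 0.994425×0.17×0.32
        = 0.476331 + 0.258306 + 0.111938 + 0.054097 = 0.900672
The terms with nearby quarry blast present sum to 0.312403, so
  P(nearby quarry blast | spike, minor quake) = 0.312403 / 0.900672 ≈ 0.3469

P(nearby quarry blast | spike, minor quake) ≈ 0.3469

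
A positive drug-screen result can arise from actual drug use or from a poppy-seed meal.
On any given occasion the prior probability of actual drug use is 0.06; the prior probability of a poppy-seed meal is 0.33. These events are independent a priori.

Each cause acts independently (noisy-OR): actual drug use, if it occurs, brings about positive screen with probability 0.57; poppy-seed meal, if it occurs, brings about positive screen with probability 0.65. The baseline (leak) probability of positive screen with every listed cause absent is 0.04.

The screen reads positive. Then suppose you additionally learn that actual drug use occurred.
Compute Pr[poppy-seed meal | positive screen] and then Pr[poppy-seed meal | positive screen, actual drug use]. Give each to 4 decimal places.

Under noisy-OR, P(positive screen | causes) = 1 − (1−0.04)·∏(1−qᵢ) over the active causes.
Enumerate the 4 (actual drug use, poppy-seed meal) configurations and weight by the priors:
  P(positive screen) = 0.04*0.94*0.67 + 0.664*0.94*0.33 + 0.5872*0.06*0.67 + 0.85552*0.06*0.33
        = 0.025192 + 0.205973 + 0.023605 + 0.016939 = 0.271709
Configurations with poppy-seed meal contribute 0.222912, so
  P(poppy-seed meal | positive screen) = 0.222912 / 0.271709 ≈ 0.8204

With the extra evidence:
P(positive screen | actual drug use) = 0.5872·0.67 + 0.85552·0.33 = 0.393424 + 0.282322 = 0.675746
The poppy-seed meal-present share is 0.85552·0.33 = 0.282322.
Hence the posterior is 0.282322/0.675746 ≈ 0.4178.
This is intercausal reasoning (explaining away): once actual drug use accounts for the positive screen, poppy-seed meal becomes less likely.

Pr[poppy-seed meal | positive screen] ≈ 0.8204; Pr[poppy-seed meal | positive screen, actual drug use] ≈ 0.4178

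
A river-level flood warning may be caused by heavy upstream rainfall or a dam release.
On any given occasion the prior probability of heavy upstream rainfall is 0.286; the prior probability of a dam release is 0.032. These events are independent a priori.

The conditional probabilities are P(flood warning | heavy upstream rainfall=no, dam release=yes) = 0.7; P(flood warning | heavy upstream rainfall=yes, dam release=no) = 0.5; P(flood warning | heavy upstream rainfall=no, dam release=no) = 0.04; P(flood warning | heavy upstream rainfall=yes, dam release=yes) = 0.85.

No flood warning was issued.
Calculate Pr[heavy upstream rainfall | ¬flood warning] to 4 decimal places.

Pr[heavy upstream rainfall | ¬flood warning] ≈ 0.1726

For the numerator, keep only heavy upstream rainfall=true terms: 0.138424 + 0.001373 = 0.139797
Denominator P(¬flood warning): 0.96*0.714*0.968 + 0.3*0.714*0.032 + 0.5*0.286*0.968 + 0.15*0.286*0.032 = 0.810157
Posterior = 0.139797 / 0.810157 ≈ 0.1726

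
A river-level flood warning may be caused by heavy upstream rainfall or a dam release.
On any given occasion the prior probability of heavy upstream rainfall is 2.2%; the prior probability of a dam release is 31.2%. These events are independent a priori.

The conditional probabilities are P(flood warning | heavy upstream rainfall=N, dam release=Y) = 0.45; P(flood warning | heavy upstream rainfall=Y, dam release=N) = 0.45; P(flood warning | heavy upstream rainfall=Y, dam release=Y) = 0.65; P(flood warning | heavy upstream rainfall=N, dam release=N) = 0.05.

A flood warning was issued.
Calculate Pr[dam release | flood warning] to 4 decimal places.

Pr[dam release | flood warning] ≈ 0.7780

For the numerator, keep only dam release=true terms: 0.137311 + 0.004462 = 0.141773
Denominator P(flood warning): 0.05*0.978*0.688 + 0.45*0.978*0.312 + 0.45*0.022*0.688 + 0.65*0.022*0.312 = 0.182227
P(dam release | flood warning) = 0.141773/0.182227 ≈ 0.7780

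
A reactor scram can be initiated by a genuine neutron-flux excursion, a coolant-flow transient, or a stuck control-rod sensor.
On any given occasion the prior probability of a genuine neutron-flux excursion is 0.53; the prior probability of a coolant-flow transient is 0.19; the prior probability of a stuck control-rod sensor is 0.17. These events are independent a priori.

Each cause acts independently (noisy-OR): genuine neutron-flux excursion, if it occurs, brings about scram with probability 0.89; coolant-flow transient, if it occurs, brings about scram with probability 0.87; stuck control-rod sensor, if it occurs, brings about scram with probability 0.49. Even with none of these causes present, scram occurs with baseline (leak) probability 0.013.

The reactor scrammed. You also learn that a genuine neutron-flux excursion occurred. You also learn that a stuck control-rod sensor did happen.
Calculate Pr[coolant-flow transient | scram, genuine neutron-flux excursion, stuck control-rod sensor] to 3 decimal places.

Pr[coolant-flow transient | scram, genuine neutron-flux excursion, stuck control-rod sensor] ≈ 0.198

Under noisy-OR, P(scram | causes) = 1 − (1−0.013)·∏(1−qᵢ) over the active causes.
Weight on coolant-flow transient=true, given the evidence: 0.992802×0.19 = 0.188632
The normalizing constant is 0.944629×0.81 + 0.992802×0.19 = 0.953781
P(coolant-flow transient | scram, genuine neutron-flux excursion, stuck control-rod sensor) = 0.188632/0.953781 ≈ 0.198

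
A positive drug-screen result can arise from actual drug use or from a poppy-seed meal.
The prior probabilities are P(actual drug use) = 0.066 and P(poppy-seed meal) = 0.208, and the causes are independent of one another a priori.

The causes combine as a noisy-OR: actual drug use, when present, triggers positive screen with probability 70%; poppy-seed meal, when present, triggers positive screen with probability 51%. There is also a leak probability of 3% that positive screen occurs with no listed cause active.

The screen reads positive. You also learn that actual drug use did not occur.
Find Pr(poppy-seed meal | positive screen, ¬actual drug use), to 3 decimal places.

Pr(poppy-seed meal | positive screen, ¬actual drug use) ≈ 0.821

Under noisy-OR, P(positive screen | causes) = 1 − (1−0.03)·∏(1−qᵢ) over the active causes.
P(positive screen | ¬actual drug use) = 0.03*0.792 + 0.5247*0.208 = 0.023760 + 0.109138 = 0.132898
The poppy-seed meal-present share is 0.5247*0.208 = 0.109138.
So P(poppy-seed meal | positive screen, ¬actual drug use) = 0.109138/0.132898 ≈ 0.821.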